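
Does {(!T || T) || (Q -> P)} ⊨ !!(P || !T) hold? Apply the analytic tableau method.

No

Initial set: {((!T || T) || (Q -> P)); !!!(P || !T)}.
!!!(P || !T): drop double negation, giving !(P || !T).
!(P || !T): α-rule — add !P, !!T.
((!T || T) || (Q -> P)): β-rule — branch into (!T || T)  //  (Q -> P).
  branch 1 (add (!T || T)):
    (!T || T): β-rule — branch into !T  //  T.
      branch 1.1 (add !T):
        × closes — contains both T and !T.
      branch 1.2 (add T):
        ○ open, literals {P=false, T=true}.
  branch 2 (add (Q -> P)):
    (Q -> P): β-rule — branch into !Q  //  P.
      branch 2.1 (add !Q):
        ○ open, literals {P=false, Q=false, T=true}.
      branch 2.2 (add P):
        × closes — contains both P and !P.
2 branches closed, 2 open.
An open branch gives a countermodel: P=false, T=true (unmentioned atoms arbitrary); the premises hold there but the conclusion fails.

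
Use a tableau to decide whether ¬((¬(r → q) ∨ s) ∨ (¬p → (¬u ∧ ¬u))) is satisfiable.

Initial set: {¬((¬(r → q) ∨ s) ∨ (¬p → (¬u ∧ ¬u)))}.
¬((¬(r → q) ∨ s) ∨ (¬p → (¬u ∧ ¬u))): α-rule — add ¬(¬(r → q) ∨ s), ¬(¬p → (¬u ∧ ¬u)).
¬(¬(r → q) ∨ s): α-rule — add ¬¬(r → q), ¬s.
¬(¬p → (¬u ∧ ¬u)): α-rule — add ¬p, ¬(¬u ∧ ¬u).
¬¬(r → q): β-rule — branch into ¬r  //  q.
  branch 1 (add ¬r):
    ¬(¬u ∧ ¬u): β-rule — branch into ¬¬u  //  ¬¬u.
      branch 1.1 (add ¬¬u):
        ○ open, literals {p=F, r=F, s=F, u=T}.
      branch 1.2 (add ¬¬u):
        ○ open, literals {p=F, r=F, s=F, u=T}.
  branch 2 (add q):
    ¬(¬u ∧ ¬u): β-rule — branch into ¬¬u  //  ¬¬u.
      branch 2.1 (add ¬¬u):
        ○ open, literals {p=F, q=T, s=F, u=T}.
      branch 2.2 (add ¬¬u):
        ○ open, literals {p=F, q=T, s=F, u=T}.
0 branches closed, 4 open.
An open branch gives a satisfying assignment: p=F, r=F, s=F, u=T.

Satisfiable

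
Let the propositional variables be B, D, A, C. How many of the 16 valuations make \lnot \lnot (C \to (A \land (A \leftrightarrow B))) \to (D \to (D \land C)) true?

12

Initial set: {T (\lnot \lnot (C \to (A \land (A \leftrightarrow B))) \to (D \to (D \land C)))}.
T (\lnot \lnot (C \to (A \land (A \leftrightarrow B))) \to (D \to (D \land C))): β-rule — branch into F \lnot \lnot (C \to (A \land (A \leftrightarrow B)))  //  T (D \to (D \land C)).
  branch 1 (add F \lnot \lnot (C \to (A \land (A \leftrightarrow B)))):
    F \lnot \lnot (C \to (A \land (A \leftrightarrow B))): drop double negation, giving F (C \to (A \land (A \leftrightarrow B))).
    F (C \to (A \land (A \leftrightarrow B))): α-rule — add T C, F (A \land (A \leftrightarrow B)).
    F (A \land (A \leftrightarrow B)): β-rule — branch into F A  //  F (A \leftrightarrow B).
      branch 1.1 (add F A):
        ○ open, literals {A=false, C=true}.
      branch 1.2 (add F (A \leftrightarrow B)):
        F (A \leftrightarrow B): β-rule — branch into T A, F B  //  F A, T B.
          branch 1.2.1 (add T A, F B):
            ○ open, literals {A=true, B=false, C=true}.
          branch 1.2.2 (add F A, T B):
            ○ open, literals {A=false, B=true, C=true}.
  branch 2 (add T (D \to (D \land C))):
    T (D \to (D \land C)): β-rule — branch into F D  //  T (D \land C).
      branch 2.1 (add F D):
        ○ open, literals {D=false}.
      branch 2.2 (add T (D \land C)):
        T (D \land C): α-rule — add T D, T C.
        ○ open, literals {C=true, D=true}.
0 branches closed, 5 open.
Each open branch fixes some atoms; the unmentioned ones are free. Counting distinct full assignments: branch {A=false, C=true} (B, D) contributes 4 new; branch {A=true, B=false, C=true} (D) contributes 2 new; branch {A=false, B=true, C=true} (D) contributes 0 new; branch {D=false} (B, A, C) contributes 5 new; branch {C=true, D=true} (B, A) contributes 1 new. Total: 12.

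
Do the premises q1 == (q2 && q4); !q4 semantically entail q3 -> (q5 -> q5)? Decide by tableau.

Initial set: {(q1 == (q2 && q4)); !q4; !(q3 -> (q5 -> q5))}.
!(q3 -> (q5 -> q5)): α-rule — add q3, !(q5 -> q5).
!(q5 -> q5): α-rule — add q5, !q5.
× closes — contains both q5 and !q5.
All 1 branch closes.
Every branch closed, so the premises entail the conclusion.

Yes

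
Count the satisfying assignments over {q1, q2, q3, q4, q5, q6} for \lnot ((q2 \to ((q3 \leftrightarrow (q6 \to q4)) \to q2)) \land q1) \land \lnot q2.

Initial set: {(\lnot ((q2 \to ((q3 \leftrightarrow (q6 \to q4)) \to q2)) \land q1) \land \lnot q2)}.
(\lnot ((q2 \to ((q3 \leftrightarrow (q6 \to q4)) \to q2)) \land q1) \land \lnot q2): α-rule — add \lnot ((q2 \to ((q3 \leftrightarrow (q6 \to q4)) \to q2)) \land q1), \lnot q2.
\lnot ((q2 \to ((q3 \leftrightarrow (q6 \to q4)) \to q2)) \land q1): β-rule — branch into \lnot (q2 \to ((q3 \leftrightarrow (q6 \to q4)) \to q2))  //  \lnot q1.
  branch 1 (add \lnot (q2 \to ((q3 \leftrightarrow (q6 \to q4)) \to q2))):
    \lnot (q2 \to ((q3 \leftrightarrow (q6 \to q4)) \to q2)): α-rule — add q2, \lnot ((q3 \leftrightarrow (q6 \to q4)) \to q2).
    × closes — contains both q2 and \lnot q2.
  branch 2 (add \lnot q1):
    ○ open, literals {q1=0, q2=0}.
1 branch closed, 1 open.
Each open branch fixes some atoms; the unmentioned ones are free. Counting distinct full assignments: branch {q1=0, q2=0} (q3, q4, q5, q6) contributes 16 new. Total: 16.

16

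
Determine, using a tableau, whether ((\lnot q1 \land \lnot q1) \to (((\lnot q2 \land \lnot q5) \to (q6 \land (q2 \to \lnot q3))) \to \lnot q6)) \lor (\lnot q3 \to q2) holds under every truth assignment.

Assume the negation and expand:
Initial set: {F (((\lnot q1 \land \lnot q1) \to (((\lnot q2 \land \lnot q5) \to (q6 \land (q2 \to \lnot q3))) \to \lnot q6)) \lor (\lnot q3 \to q2))}.
F (((\lnot q1 \land \lnot q1) \to (((\lnot q2 \land \lnot q5) \to (q6 \land (q2 \to \lnot q3))) \to \lnot q6)) \lor (\lnot q3 \to q2)): α-rule — add F ((\lnot q1 \land \lnot q1) \to (((\lnot q2 \land \lnot q5) \to (q6 \land (q2 \to \lnot q3))) \to \lnot q6)), F (\lnot q3 \to q2).
F ((\lnot q1 \land \lnot q1) \to (((\lnot q2 \land \lnot q5) \to (q6 \land (q2 \to \lnot q3))) \to \lnot q6)): α-rule — add T (\lnot q1 \land \lnot q1), F (((\lnot q2 \land \lnot q5) \to (q6 \land (q2 \to \lnot q3))) \to \lnot q6).
F (\lnot q3 \to q2): α-rule — add T \lnot q3, F q2.
T (\lnot q1 \land \lnot q1): α-rule — add T \lnot q1, T \lnot q1.
F (((\lnot q2 \land \lnot q5) \to (q6 \land (q2 \to \lnot q3))) \to \lnot q6): α-rule — add T ((\lnot q2 \land \lnot q5) \to (q6 \land (q2 \to \lnot q3))), F \lnot q6.
T ((\lnot q2 \land \lnot q5) \to (q6 \land (q2 \to \lnot q3))): β-rule — branch into F (\lnot q2 \land \lnot q5)  //  T (q6 \land (q2 \to \lnot q3)).
  branch 1 (add F (\lnot q2 \land \lnot q5)):
    F (\lnot q2 \land \lnot q5): β-rule — branch into F \lnot q2  //  F \lnot q5.
      branch 1.1 (add F \lnot q2):
        × closes — contains both q2 and \lnot q2.
      branch 1.2 (add F \lnot q5):
        ○ open, literals {q1=false, q2=false, q3=false, q5=true, q6=true}.
  branch 2 (add T (q6 \land (q2 \to \lnot q3))):
    T (q6 \land (q2 \to \lnot q3)): α-rule — add T q6, T (q2 \to \lnot q3).
    T (q2 \to \lnot q3): β-rule — branch into F q2  //  T \lnot q3.
      branch 2.1 (add F q2):
        ○ open, literals {q1=false, q2=false, q3=false, q6=true}.
      branch 2.2 (add T \lnot q3):
        ○ open, literals {q1=false, q2=false, q3=false, q6=true}.
1 branch closed, 3 open.
An open branch gives a countermodel: q1=false, q2=false, q3=false, q5=true, q6=true (unmentioned atoms arbitrary); under it the original formula is false.

Not valid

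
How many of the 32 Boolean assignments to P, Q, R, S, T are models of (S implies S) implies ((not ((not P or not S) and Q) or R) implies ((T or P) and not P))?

12

Initial set: {T ((S implies S) implies ((not ((not P or not S) and Q) or R) implies ((T or P) and not P)))}.
T ((S implies S) implies ((not ((not P or not S) and Q) or R) implies ((T or P) and not P))): β-rule — branch into F (S implies S)  //  T ((not ((not P or not S) and Q) or R) implies ((T or P) and not P)).
  branch 1 (add F (S implies S)):
    F (S implies S): α-rule — add T S, F S.
    × closes — contains both S and not S.
  branch 2 (add T ((not ((not P or not S) and Q) or R) implies ((T or P) and not P))):
    T ((not ((not P or not S) and Q) or R) implies ((T or P) and not P)): β-rule — branch into F (not ((not P or not S) and Q) or R)  //  T ((T or P) and not P).
      branch 2.1 (add F (not ((not P or not S) and Q) or R)):
        F (not ((not P or not S) and Q) or R): α-rule — add F not ((not P or not S) and Q), F R.
        F not ((not P or not S) and Q): α-rule — add T (not P or not S), T Q.
        T (not P or not S): β-rule — branch into T not P  //  T not S.
          branch 2.1.1 (add T not P):
            ○ open, literals {P=F, Q=T, R=F}.
          branch 2.1.2 (add T not S):
            ○ open, literals {Q=T, R=F, S=F}.
      branch 2.2 (add T ((T or P) and not P)):
        T ((T or P) and not P): α-rule — add T (T or P), T not P.
        T (T or P): β-rule — branch into T T  //  T P.
          branch 2.2.1 (add T T):
            ○ open, literals {P=F, T=T}.
          branch 2.2.2 (add T P):
            × closes — contains both P and not P.
2 branches closed, 3 open.
Each open branch fixes some atoms; the unmentioned ones are free. Counting distinct full assignments: branch {P=F, Q=T, R=F} (S, T) contributes 4 new; branch {Q=T, R=F, S=F} (P, T) contributes 2 new; branch {P=F, T=T} (Q, R, S) contributes 6 new. Total: 12.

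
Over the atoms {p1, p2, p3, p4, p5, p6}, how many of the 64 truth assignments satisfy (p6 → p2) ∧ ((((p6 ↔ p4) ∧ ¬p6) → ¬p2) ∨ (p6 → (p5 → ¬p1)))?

48

Initial set: {((p6 → p2) ∧ ((((p6 ↔ p4) ∧ ¬p6) → ¬p2) ∨ (p6 → (p5 → ¬p1))))}.
((p6 → p2) ∧ ((((p6 ↔ p4) ∧ ¬p6) → ¬p2) ∨ (p6 → (p5 → ¬p1)))): α-rule — add (p6 → p2), ((((p6 ↔ p4) ∧ ¬p6) → ¬p2) ∨ (p6 → (p5 → ¬p1))).
(p6 → p2): β-rule — branch into ¬p6  //  p2.
  branch 1 (add ¬p6):
    ((((p6 ↔ p4) ∧ ¬p6) → ¬p2) ∨ (p6 → (p5 → ¬p1))): β-rule — branch into (((p6 ↔ p4) ∧ ¬p6) → ¬p2)  //  (p6 → (p5 → ¬p1)).
      branch 1.1 (add (((p6 ↔ p4) ∧ ¬p6) → ¬p2)):
        (((p6 ↔ p4) ∧ ¬p6) → ¬p2): β-rule — branch into ¬((p6 ↔ p4) ∧ ¬p6)  //  ¬p2.
          branch 1.1.1 (add ¬((p6 ↔ p4) ∧ ¬p6)):
            ¬((p6 ↔ p4) ∧ ¬p6): β-rule — branch into ¬(p6 ↔ p4)  //  ¬¬p6.
              branch 1.1.1.1 (add ¬(p6 ↔ p4)):
                ¬(p6 ↔ p4): β-rule — branch into p6, ¬p4  //  ¬p6, p4.
                  branch 1.1.1.1.1 (add p6, ¬p4):
                    × closes — contains both p6 and ¬p6.
                  branch 1.1.1.1.2 (add ¬p6, p4):
                    ○ open, literals {p4=1, p6=0}.
              branch 1.1.1.2 (add ¬¬p6):
                × closes — contains both p6 and ¬p6.
          branch 1.1.2 (add ¬p2):
            ○ open, literals {p2=0, p6=0}.
      branch 1.2 (add (p6 → (p5 → ¬p1))):
        (p6 → (p5 → ¬p1)): β-rule — branch into ¬p6  //  (p5 → ¬p1).
          branch 1.2.1 (add ¬p6):
            ○ open, literals {p6=0}.
          branch 1.2.2 (add (p5 → ¬p1)):
            (p5 → ¬p1): β-rule — branch into ¬p5  //  ¬p1.
              branch 1.2.2.1 (add ¬p5):
                ○ open, literals {p5=0, p6=0}.
              branch 1.2.2.2 (add ¬p1):
                ○ open, literals {p1=0, p6=0}.
  branch 2 (add p2):
    ((((p6 ↔ p4) ∧ ¬p6) → ¬p2) ∨ (p6 → (p5 → ¬p1))): β-rule — branch into (((p6 ↔ p4) ∧ ¬p6) → ¬p2)  //  (p6 → (p5 → ¬p1)).
      branch 2.1 (add (((p6 ↔ p4) ∧ ¬p6) → ¬p2)):
        (((p6 ↔ p4) ∧ ¬p6) → ¬p2): β-rule — branch into ¬((p6 ↔ p4) ∧ ¬p6)  //  ¬p2.
          branch 2.1.1 (add ¬((p6 ↔ p4) ∧ ¬p6)):
            ¬((p6 ↔ p4) ∧ ¬p6): β-rule — branch into ¬(p6 ↔ p4)  //  ¬¬p6.
              branch 2.1.1.1 (add ¬(p6 ↔ p4)):
                ¬(p6 ↔ p4): β-rule — branch into p6, ¬p4  //  ¬p6, p4.
                  branch 2.1.1.1.1 (add p6, ¬p4):
                    ○ open, literals {p2=1, p4=0, p6=1}.
                  branch 2.1.1.1.2 (add ¬p6, p4):
                    ○ open, literals {p2=1, p4=1, p6=0}.
              branch 2.1.1.2 (add ¬¬p6):
                ○ open, literals {p2=1, p6=1}.
          branch 2.1.2 (add ¬p2):
            × closes — contains both p2 and ¬p2.
      branch 2.2 (add (p6 → (p5 → ¬p1))):
        (p6 → (p5 → ¬p1)): β-rule — branch into ¬p6  //  (p5 → ¬p1).
          branch 2.2.1 (add ¬p6):
            ○ open, literals {p2=1, p6=0}.
          branch 2.2.2 (add (p5 → ¬p1)):
            (p5 → ¬p1): β-rule — branch into ¬p5  //  ¬p1.
              branch 2.2.2.1 (add ¬p5):
                ○ open, literals {p2=1, p5=0}.
              branch 2.2.2.2 (add ¬p1):
                ○ open, literals {p1=0, p2=1}.
3 branches closed, 11 open.
Each open branch fixes some atoms; the unmentioned ones are free. Counting distinct full assignments: branch {p4=1, p6=0} (p1, p2, p3, p5) contributes 16 new; branch {p2=0, p6=0} (p1, p3, p4, p5) contributes 8 new; branch {p6=0} (p1, p2, p3, p4, p5) contributes 8 new; branch {p5=0, p6=0} (p1, p2, p3, p4) contributes 0 new; branch {p1=0, p6=0} (p2, p3, p4, p5) contributes 0 new; branch {p2=1, p4=0, p6=1} (p1, p3, p5) contributes 8 new; branch {p2=1, p4=1, p6=0} (p1, p3, p5) contributes 0 new; branch {p2=1, p6=1} (p1, p3, p4, p5) contributes 8 new; branch {p2=1, p6=0} (p1, p3, p4, p5) contributes 0 new; branch {p2=1, p5=0} (p1, p3, p4, p6) contributes 0 new; branch {p1=0, p2=1} (p3, p4, p5, p6) contributes 0 new. Total: 48.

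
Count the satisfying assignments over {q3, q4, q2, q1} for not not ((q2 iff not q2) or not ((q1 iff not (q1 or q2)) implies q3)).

2

Initial set: {T not not ((q2 iff not q2) or not ((q1 iff not (q1 or q2)) implies q3))}.
T not not ((q2 iff not q2) or not ((q1 iff not (q1 or q2)) implies q3)): drop double negation, giving T ((q2 iff not q2) or not ((q1 iff not (q1 or q2)) implies q3)).
T ((q2 iff not q2) or not ((q1 iff not (q1 or q2)) implies q3)): β-rule — branch into T (q2 iff not q2)  //  T not ((q1 iff not (q1 or q2)) implies q3).
  branch 1 (add T (q2 iff not q2)):
    T (q2 iff not q2): β-rule — branch into T q2, T not q2  //  F q2, F not q2.
      branch 1.1 (add T q2, T not q2):
        × closes — contains both q2 and not q2.
      branch 1.2 (add F q2, F not q2):
        × closes — contains both q2 and not q2.
  branch 2 (add T not ((q1 iff not (q1 or q2)) implies q3)):
    T not ((q1 iff not (q1 or q2)) implies q3): α-rule — add T (q1 iff not (q1 or q2)), F q3.
    T (q1 iff not (q1 or q2)): β-rule — branch into T q1, T not (q1 or q2)  //  F q1, F not (q1 or q2).
      branch 2.1 (add T q1, T not (q1 or q2)):
        T not (q1 or q2): α-rule — add F q1, F q2.
        × closes — contains both q1 and not q1.
      branch 2.2 (add F q1, F not (q1 or q2)):
        F not (q1 or q2): β-rule — branch into T q1  //  T q2.
          branch 2.2.1 (add T q1):
            × closes — contains both q1 and not q1.
          branch 2.2.2 (add T q2):
            ○ open, literals {q1=false, q2=true, q3=false}.
4 branches closed, 1 open.
Each open branch fixes some atoms; the unmentioned ones are free. Counting distinct full assignments: branch {q1=false, q2=true, q3=false} (q4) contributes 2 new. Total: 2.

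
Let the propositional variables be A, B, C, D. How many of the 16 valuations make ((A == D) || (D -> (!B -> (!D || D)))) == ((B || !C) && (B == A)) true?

Initial set: {(((A == D) || (D -> (!B -> (!D || D)))) == ((B || !C) && (B == A)))}.
(((A == D) || (D -> (!B -> (!D || D)))) == ((B || !C) && (B == A))): β-rule — branch into ((A == D) || (D -> (!B -> (!D || D)))), ((B || !C) && (B == A))  //  !((A == D) || (D -> (!B -> (!D || D)))), !((B || !C) && (B == A)).
  branch 1 (add ((A == D) || (D -> (!B -> (!D || D)))), ((B || !C) && (B == A))):
    ((B || !C) && (B == A)): α-rule — add (B || !C), (B == A).
    ((A == D) || (D -> (!B -> (!D || D)))): β-rule — branch into (A == D)  //  (D -> (!B -> (!D || D))).
      branch 1.1 (add (A == D)):
        (B || !C): β-rule — branch into B  //  !C.
          branch 1.1.1 (add B):
            (B == A): β-rule — branch into B, A  //  !B, !A.
              branch 1.1.1.1 (add B, A):
                (A == D): β-rule — branch into A, D  //  !A, !D.
                  branch 1.1.1.1.1 (add A, D):
                    ○ open, literals {A=1, B=1, D=1}.
                  branch 1.1.1.1.2 (add !A, !D):
                    × closes — contains both A and !A.
              branch 1.1.1.2 (add !B, !A):
                × closes — contains both B and !B.
          branch 1.1.2 (add !C):
            (B == A): β-rule — branch into B, A  //  !B, !A.
              branch 1.1.2.1 (add B, A):
                (A == D): β-rule — branch into A, D  //  !A, !D.
                  branch 1.1.2.1.1 (add A, D):
                    ○ open, literals {A=1, B=1, C=0, D=1}.
                  branch 1.1.2.1.2 (add !A, !D):
                    × closes — contains both A and !A.
              branch 1.1.2.2 (add !B, !A):
                (A == D): β-rule — branch into A, D  //  !A, !D.
                  branch 1.1.2.2.1 (add A, D):
                    × closes — contains both A and !A.
                  branch 1.1.2.2.2 (add !A, !D):
                    ○ open, literals {A=0, B=0, C=0, D=0}.
      branch 1.2 (add (D -> (!B -> (!D || D)))):
        (B || !C): β-rule — branch into B  //  !C.
          branch 1.2.1 (add B):
            (B == A): β-rule — branch into B, A  //  !B, !A.
              branch 1.2.1.1 (add B, A):
                (D -> (!B -> (!D || D))): β-rule — branch into !D  //  (!B -> (!D || D)).
                  branch 1.2.1.1.1 (add !D):
                    ○ open, literals {A=1, B=1, D=0}.
                  branch 1.2.1.1.2 (add (!B -> (!D || D))):
                    (!B -> (!D || D)): β-rule — branch into !!B  //  (!D || D).
                      branch 1.2.1.1.2.1 (add !!B):
                        ○ open, literals {A=1, B=1}.
                      branch 1.2.1.1.2.2 (add (!D || D)):
                        (!D || D): β-rule — branch into !D  //  D.
                          branch 1.2.1.1.2.2.1 (add !D):
                            ○ open, literals {A=1, B=1, D=0}.
                          branch 1.2.1.1.2.2.2 (add D):
                            ○ open, literals {A=1, B=1, D=1}.
              branch 1.2.1.2 (add !B, !A):
                × closes — contains both B and !B.
          branch 1.2.2 (add !C):
            (B == A): β-rule — branch into B, A  //  !B, !A.
              branch 1.2.2.1 (add B, A):
                (D -> (!B -> (!D || D))): β-rule — branch into !D  //  (!B -> (!D || D)).
                  branch 1.2.2.1.1 (add !D):
                    ○ open, literals {A=1, B=1, C=0, D=0}.
                  branch 1.2.2.1.2 (add (!B -> (!D || D))):
                    (!B -> (!D || D)): β-rule — branch into !!B  //  (!D || D).
                      branch 1.2.2.1.2.1 (add !!B):
                        ○ open, literals {A=1, B=1, C=0}.
                      branch 1.2.2.1.2.2 (add (!D || D)):
                        (!D || D): β-rule — branch into !D  //  D.
                          branch 1.2.2.1.2.2.1 (add !D):
                            ○ open, literals {A=1, B=1, C=0, D=0}.
                          branch 1.2.2.1.2.2.2 (add D):
                            ○ open, literals {A=1, B=1, C=0, D=1}.
              branch 1.2.2.2 (add !B, !A):
                (D -> (!B -> (!D || D))): β-rule — branch into !D  //  (!B -> (!D || D)).
                  branch 1.2.2.2.1 (add !D):
                    ○ open, literals {A=0, B=0, C=0, D=0}.
                  branch 1.2.2.2.2 (add (!B -> (!D || D))):
                    (!B -> (!D || D)): β-rule — branch into !!B  //  (!D || D).
                      branch 1.2.2.2.2.1 (add !!B):
                        × closes — contains both B and !B.
                      branch 1.2.2.2.2.2 (add (!D || D)):
                        (!D || D): β-rule — branch into !D  //  D.
                          branch 1.2.2.2.2.2.1 (add !D):
                            ○ open, literals {A=0, B=0, C=0, D=0}.
                          branch 1.2.2.2.2.2.2 (add D):
                            ○ open, literals {A=0, B=0, C=0, D=1}.
  branch 2 (add !((A == D) || (D -> (!B -> (!D || D)))), !((B || !C) && (B == A))):
    !((A == D) || (D -> (!B -> (!D || D)))): α-rule — add !(A == D), !(D -> (!B -> (!D || D))).
    !(D -> (!B -> (!D || D))): α-rule — add D, !(!B -> (!D || D)).
    !(!B -> (!D || D)): α-rule — add !B, !(!D || D).
    !(!D || D): α-rule — add !!D, !D.
    × closes — contains both D and !D.
7 branches closed, 14 open.
Each open branch fixes some atoms; the unmentioned ones are free. Counting distinct full assignments: branch {A=1, B=1, D=1} (C) contributes 2 new; branch {A=1, B=1, C=0, D=1} (none free) contributes 0 new; branch {A=0, B=0, C=0, D=0} (none free) contributes 1 new; branch {A=1, B=1, D=0} (C) contributes 2 new; branch {A=1, B=1} (C, D) contributes 0 new; branch {A=1, B=1, D=0} (C) contributes 0 new; branch {A=1, B=1, D=1} (C) contributes 0 new; branch {A=1, B=1, C=0, D=0} (none free) contributes 0 new; branch {A=1, B=1, C=0} (D) contributes 0 new; branch {A=1, B=1, C=0, D=0} (none free) contributes 0 new; branch {A=1, B=1, C=0, D=1} (none free) contributes 0 new; branch {A=0, B=0, C=0, D=0} (none free) contributes 0 new; branch {A=0, B=0, C=0, D=0} (none free) contributes 0 new; branch {A=0, B=0, C=0, D=1} (none free) contributes 1 new. Total: 6.

6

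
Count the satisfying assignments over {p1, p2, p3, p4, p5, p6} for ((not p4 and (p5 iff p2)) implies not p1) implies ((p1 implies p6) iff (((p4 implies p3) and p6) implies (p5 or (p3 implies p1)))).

48

Initial set: {(((not p4 and (p5 iff p2)) implies not p1) implies ((p1 implies p6) iff (((p4 implies p3) and p6) implies (p5 or (p3 implies p1)))))}.
(((not p4 and (p5 iff p2)) implies not p1) implies ((p1 implies p6) iff (((p4 implies p3) and p6) implies (p5 or (p3 implies p1))))): β-rule — branch into not ((not p4 and (p5 iff p2)) implies not p1)  //  ((p1 implies p6) iff (((p4 implies p3) and p6) implies (p5 or (p3 implies p1)))).
  branch 1 (add not ((not p4 and (p5 iff p2)) implies not p1)):
    not ((not p4 and (p5 iff p2)) implies not p1): α-rule — add (not p4 and (p5 iff p2)), not not p1.
    (not p4 and (p5 iff p2)): α-rule — add not p4, (p5 iff p2).
    (p5 iff p2): β-rule — branch into p5, p2  //  not p5, not p2.
      branch 1.1 (add p5, p2):
        ○ open, literals {p1=true, p2=true, p4=false, p5=true}.
      branch 1.2 (add not p5, not p2):
        ○ open, literals {p1=true, p2=false, p4=false, p5=false}.
  branch 2 (add ((p1 implies p6) iff (((p4 implies p3) and p6) implies (p5 or (p3 implies p1))))):
    ((p1 implies p6) iff (((p4 implies p3) and p6) implies (p5 or (p3 implies p1)))): β-rule — branch into (p1 implies p6), (((p4 implies p3) and p6) implies (p5 or (p3 implies p1)))  //  not (p1 implies p6), not (((p4 implies p3) and p6) implies (p5 or (p3 implies p1))).
      branch 2.1 (add (p1 implies p6), (((p4 implies p3) and p6) implies (p5 or (p3 implies p1)))):
        (p1 implies p6): β-rule — branch into not p1  //  p6.
          branch 2.1.1 (add not p1):
            (((p4 implies p3) and p6) implies (p5 or (p3 implies p1))): β-rule — branch into not ((p4 implies p3) and p6)  //  (p5 or (p3 implies p1)).
              branch 2.1.1.1 (add not ((p4 implies p3) and p6)):
                not ((p4 implies p3) and p6): β-rule — branch into not (p4 implies p3)  //  not p6.
                  branch 2.1.1.1.1 (add not (p4 implies p3)):
                    not (p4 implies p3): α-rule — add p4, not p3.
                    ○ open, literals {p1=false, p3=false, p4=true}.
                  branch 2.1.1.1.2 (add not p6):
                    ○ open, literals {p1=false, p6=false}.
              branch 2.1.1.2 (add (p5 or (p3 implies p1))):
                (p5 or (p3 implies p1)): β-rule — branch into p5  //  (p3 implies p1).
                  branch 2.1.1.2.1 (add p5):
                    ○ open, literals {p1=false, p5=true}.
                  branch 2.1.1.2.2 (add (p3 implies p1)):
                    (p3 implies p1): β-rule — branch into not p3  //  p1.
                      branch 2.1.1.2.2.1 (add not p3):
                        ○ open, literals {p1=false, p3=false}.
                      branch 2.1.1.2.2.2 (add p1):
                        × closes — contains both p1 and not p1.
          branch 2.1.2 (add p6):
            (((p4 implies p3) and p6) implies (p5 or (p3 implies p1))): β-rule — branch into not ((p4 implies p3) and p6)  //  (p5 or (p3 implies p1)).
              branch 2.1.2.1 (add not ((p4 implies p3) and p6)):
                not ((p4 implies p3) and p6): β-rule — branch into not (p4 implies p3)  //  not p6.
                  branch 2.1.2.1.1 (add not (p4 implies p3)):
                    not (p4 implies p3): α-rule — add p4, not p3.
                    ○ open, literals {p3=false, p4=true, p6=true}.
                  branch 2.1.2.1.2 (add not p6):
                    × closes — contains both p6 and not p6.
              branch 2.1.2.2 (add (p5 or (p3 implies p1))):
                (p5 or (p3 implies p1)): β-rule — branch into p5  //  (p3 implies p1).
                  branch 2.1.2.2.1 (add p5):
                    ○ open, literals {p5=true, p6=true}.
                  branch 2.1.2.2.2 (add (p3 implies p1)):
                    (p3 implies p1): β-rule — branch into not p3  //  p1.
                      branch 2.1.2.2.2.1 (add not p3):
                        ○ open, literals {p3=false, p6=true}.
                      branch 2.1.2.2.2.2 (add p1):
                        ○ open, literals {p1=true, p6=true}.
      branch 2.2 (add not (p1 implies p6), not (((p4 implies p3) and p6) implies (p5 or (p3 implies p1)))):
        not (p1 implies p6): α-rule — add p1, not p6.
        not (((p4 implies p3) and p6) implies (p5 or (p3 implies p1))): α-rule — add ((p4 implies p3) and p6), not (p5 or (p3 implies p1)).
        ((p4 implies p3) and p6): α-rule — add (p4 implies p3), p6.
        × closes — contains both p6 and not p6.
3 branches closed, 10 open.
Each open branch fixes some atoms; the unmentioned ones are free. Counting distinct full assignments: branch {p1=true, p2=true, p4=false, p5=true} (p3, p6) contributes 4 new; branch {p1=true, p2=false, p4=false, p5=false} (p3, p6) contributes 4 new; branch {p1=false, p3=false, p4=true} (p2, p5, p6) contributes 8 new; branch {p1=false, p6=false} (p2, p3, p4, p5) contributes 12 new; branch {p1=false, p5=true} (p2, p3, p4, p6) contributes 6 new; branch {p1=false, p3=false} (p2, p4, p5, p6) contributes 2 new; branch {p3=false, p4=true, p6=true} (p1, p2, p5) contributes 4 new; branch {p5=true, p6=true} (p1, p2, p3, p4) contributes 4 new; branch {p3=false, p6=true} (p1, p2, p4, p5) contributes 1 new; branch {p1=true, p6=true} (p2, p3, p4, p5) contributes 3 new. Total: 48.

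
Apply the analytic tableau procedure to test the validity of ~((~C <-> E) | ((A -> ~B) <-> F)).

Not valid

Assume the negation and expand:
Initial set: {F ~((~C <-> E) | ((A -> ~B) <-> F))}.
F ~((~C <-> E) | ((A -> ~B) <-> F)): β-rule — branch into T (~C <-> E)  //  T ((A -> ~B) <-> F).
  branch 1 (add T (~C <-> E)):
    T (~C <-> E): β-rule — branch into T ~C, T E  //  F ~C, F E.
      branch 1.1 (add T ~C, T E):
        ○ open, literals {C=F, E=T}.
      branch 1.2 (add F ~C, F E):
        ○ open, literals {C=T, E=F}.
  branch 2 (add T ((A -> ~B) <-> F)):
    T ((A -> ~B) <-> F): β-rule — branch into T (A -> ~B), T F  //  F (A -> ~B), F F.
      branch 2.1 (add T (A -> ~B), T F):
        T (A -> ~B): β-rule — branch into F A  //  T ~B.
          branch 2.1.1 (add F A):
            ○ open, literals {A=F, F=T}.
          branch 2.1.2 (add T ~B):
            ○ open, literals {B=F, F=T}.
      branch 2.2 (add F (A -> ~B), F F):
        F (A -> ~B): α-rule — add T A, F ~B.
        ○ open, literals {A=T, B=T, F=F}.
0 branches closed, 5 open.
An open branch gives a countermodel: C=F, E=T (unmentioned atoms arbitrary); under it the original formula is false.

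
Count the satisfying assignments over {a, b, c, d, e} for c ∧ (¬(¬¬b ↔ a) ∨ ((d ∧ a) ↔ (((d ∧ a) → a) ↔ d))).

Initial set: {(c ∧ (¬(¬¬b ↔ a) ∨ ((d ∧ a) ↔ (((d ∧ a) → a) ↔ d))))}.
(c ∧ (¬(¬¬b ↔ a) ∨ ((d ∧ a) ↔ (((d ∧ a) → a) ↔ d)))): α-rule — add c, (¬(¬¬b ↔ a) ∨ ((d ∧ a) ↔ (((d ∧ a) → a) ↔ d))).
(¬(¬¬b ↔ a) ∨ ((d ∧ a) ↔ (((d ∧ a) → a) ↔ d))): β-rule — branch into ¬(¬¬b ↔ a)  //  ((d ∧ a) ↔ (((d ∧ a) → a) ↔ d)).
  branch 1 (add ¬(¬¬b ↔ a)):
    ¬(¬¬b ↔ a): β-rule — branch into ¬¬b, ¬a  //  ¬¬¬b, a.
      branch 1.1 (add ¬¬b, ¬a):
        ¬¬b: drop double negation, giving b.
        ○ open, literals {a=false, b=true, c=true}.
      branch 1.2 (add ¬¬¬b, a):
        ¬¬¬b: drop double negation, giving ¬b.
        ○ open, literals {a=true, b=false, c=true}.
  branch 2 (add ((d ∧ a) ↔ (((d ∧ a) → a) ↔ d))):
    ((d ∧ a) ↔ (((d ∧ a) → a) ↔ d)): β-rule — branch into (d ∧ a), (((d ∧ a) → a) ↔ d)  //  ¬(d ∧ a), ¬(((d ∧ a) → a) ↔ d).
      branch 2.1 (add (d ∧ a), (((d ∧ a) → a) ↔ d)):
        (d ∧ a): α-rule — add d, a.
        (((d ∧ a) → a) ↔ d): β-rule — branch into ((d ∧ a) → a), d  //  ¬((d ∧ a) → a), ¬d.
          branch 2.1.1 (add ((d ∧ a) → a), d):
            ((d ∧ a) → a): β-rule — branch into ¬(d ∧ a)  //  a.
              branch 2.1.1.1 (add ¬(d ∧ a)):
                ¬(d ∧ a): β-rule — branch into ¬d  //  ¬a.
                  branch 2.1.1.1.1 (add ¬d):
                    × closes — contains both d and ¬d.
                  branch 2.1.1.1.2 (add ¬a):
                    × closes — contains both a and ¬a.
              branch 2.1.1.2 (add a):
                ○ open, literals {a=true, c=true, d=true}.
          branch 2.1.2 (add ¬((d ∧ a) → a), ¬d):
            × closes — contains both d and ¬d.
      branch 2.2 (add ¬(d ∧ a), ¬(((d ∧ a) → a) ↔ d)):
        ¬(d ∧ a): β-rule — branch into ¬d  //  ¬a.
          branch 2.2.1 (add ¬d):
            ¬(((d ∧ a) → a) ↔ d): β-rule — branch into ((d ∧ a) → a), ¬d  //  ¬((d ∧ a) → a), d.
              branch 2.2.1.1 (add ((d ∧ a) → a), ¬d):
                ((d ∧ a) → a): β-rule — branch into ¬(d ∧ a)  //  a.
                  branch 2.2.1.1.1 (add ¬(d ∧ a)):
                    ¬(d ∧ a): β-rule — branch into ¬d  //  ¬a.
                      branch 2.2.1.1.1.1 (add ¬d):
                        ○ open, literals {c=true, d=false}.
                      branch 2.2.1.1.1.2 (add ¬a):
                        ○ open, literals {a=false, c=true, d=false}.
                  branch 2.2.1.1.2 (add a):
                    ○ open, literals {a=true, c=true, d=false}.
              branch 2.2.1.2 (add ¬((d ∧ a) → a), d):
                × closes — contains both d and ¬d.
          branch 2.2.2 (add ¬a):
            ¬(((d ∧ a) → a) ↔ d): β-rule — branch into ((d ∧ a) → a), ¬d  //  ¬((d ∧ a) → a), d.
              branch 2.2.2.1 (add ((d ∧ a) → a), ¬d):
                ((d ∧ a) → a): β-rule — branch into ¬(d ∧ a)  //  a.
                  branch 2.2.2.1.1 (add ¬(d ∧ a)):
                    ¬(d ∧ a): β-rule — branch into ¬d  //  ¬a.
                      branch 2.2.2.1.1.1 (add ¬d):
                        ○ open, literals {a=false, c=true, d=false}.
                      branch 2.2.2.1.1.2 (add ¬a):
                        ○ open, literals {a=false, c=true, d=false}.
                  branch 2.2.2.1.2 (add a):
                    × closes — contains both a and ¬a.
              branch 2.2.2.2 (add ¬((d ∧ a) → a), d):
                ¬((d ∧ a) → a): α-rule — add (d ∧ a), ¬a.
                (d ∧ a): α-rule — add d, a.
                × closes — contains both a and ¬a.
6 branches closed, 8 open.
Each open branch fixes some atoms; the unmentioned ones are free. Counting distinct full assignments: branch {a=false, b=true, c=true} (d, e) contributes 4 new; branch {a=true, b=false, c=true} (d, e) contributes 4 new; branch {a=true, c=true, d=true} (b, e) contributes 2 new; branch {c=true, d=false} (a, b, e) contributes 4 new; branch {a=false, c=true, d=false} (b, e) contributes 0 new; branch {a=true, c=true, d=false} (b, e) contributes 0 new; branch {a=false, c=true, d=false} (b, e) contributes 0 new; branch {a=false, c=true, d=false} (b, e) contributes 0 new. Total: 14.

14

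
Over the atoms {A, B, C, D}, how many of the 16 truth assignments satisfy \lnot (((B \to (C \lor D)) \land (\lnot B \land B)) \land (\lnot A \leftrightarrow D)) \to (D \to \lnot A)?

Initial set: {(\lnot (((B \to (C \lor D)) \land (\lnot B \land B)) \land (\lnot A \leftrightarrow D)) \to (D \to \lnot A))}.
(\lnot (((B \to (C \lor D)) \land (\lnot B \land B)) \land (\lnot A \leftrightarrow D)) \to (D \to \lnot A)): β-rule — branch into \lnot \lnot (((B \to (C \lor D)) \land (\lnot B \land B)) \land (\lnot A \leftrightarrow D))  //  (D \to \lnot A).
  branch 1 (add \lnot \lnot (((B \to (C \lor D)) \land (\lnot B \land B)) \land (\lnot A \leftrightarrow D))):
    \lnot \lnot (((B \to (C \lor D)) \land (\lnot B \land B)) \land (\lnot A \leftrightarrow D)): α-rule — add ((B \to (C \lor D)) \land (\lnot B \land B)), (\lnot A \leftrightarrow D).
    ((B \to (C \lor D)) \land (\lnot B \land B)): α-rule — add (B \to (C \lor D)), (\lnot B \land B).
    (\lnot B \land B): α-rule — add \lnot B, B.
    × closes — contains both B and \lnot B.
  branch 2 (add (D \to \lnot A)):
    (D \to \lnot A): β-rule — branch into \lnot D  //  \lnot A.
      branch 2.1 (add \lnot D):
        ○ open, literals {D=false}.
      branch 2.2 (add \lnot A):
        ○ open, literals {A=false}.
1 branch closed, 2 open.
Each open branch fixes some atoms; the unmentioned ones are free. Counting distinct full assignments: branch {D=false} (A, B, C) contributes 8 new; branch {A=false} (B, C, D) contributes 4 new. Total: 12.

12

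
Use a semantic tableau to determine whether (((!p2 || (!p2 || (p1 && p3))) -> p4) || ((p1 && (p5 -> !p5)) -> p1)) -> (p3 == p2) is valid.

Assume the negation and expand:
Initial set: {!((((!p2 || (!p2 || (p1 && p3))) -> p4) || ((p1 && (p5 -> !p5)) -> p1)) -> (p3 == p2))}.
!((((!p2 || (!p2 || (p1 && p3))) -> p4) || ((p1 && (p5 -> !p5)) -> p1)) -> (p3 == p2)): α-rule — add (((!p2 || (!p2 || (p1 && p3))) -> p4) || ((p1 && (p5 -> !p5)) -> p1)), !(p3 == p2).
(((!p2 || (!p2 || (p1 && p3))) -> p4) || ((p1 && (p5 -> !p5)) -> p1)): β-rule — branch into ((!p2 || (!p2 || (p1 && p3))) -> p4)  //  ((p1 && (p5 -> !p5)) -> p1).
  branch 1 (add ((!p2 || (!p2 || (p1 && p3))) -> p4)):
    !(p3 == p2): β-rule — branch into p3, !p2  //  !p3, p2.
      branch 1.1 (add p3, !p2):
        ((!p2 || (!p2 || (p1 && p3))) -> p4): β-rule — branch into !(!p2 || (!p2 || (p1 && p3)))  //  p4.
          branch 1.1.1 (add !(!p2 || (!p2 || (p1 && p3)))):
            !(!p2 || (!p2 || (p1 && p3))): α-rule — add !!p2, !(!p2 || (p1 && p3)).
            × closes — contains both p2 and !p2.
          branch 1.1.2 (add p4):
            ○ open, literals {p2=false, p3=true, p4=true}.
      branch 1.2 (add !p3, p2):
        ((!p2 || (!p2 || (p1 && p3))) -> p4): β-rule — branch into !(!p2 || (!p2 || (p1 && p3)))  //  p4.
          branch 1.2.1 (add !(!p2 || (!p2 || (p1 && p3)))):
            !(!p2 || (!p2 || (p1 && p3))): α-rule — add !!p2, !(!p2 || (p1 && p3)).
            !(!p2 || (p1 && p3)): α-rule — add !!p2, !(p1 && p3).
            !(p1 && p3): β-rule — branch into !p1  //  !p3.
              branch 1.2.1.1 (add !p1):
                ○ open, literals {p1=false, p2=true, p3=false}.
              branch 1.2.1.2 (add !p3):
                ○ open, literals {p2=true, p3=false}.
          branch 1.2.2 (add p4):
            ○ open, literals {p2=true, p3=false, p4=true}.
  branch 2 (add ((p1 && (p5 -> !p5)) -> p1)):
    !(p3 == p2): β-rule — branch into p3, !p2  //  !p3, p2.
      branch 2.1 (add p3, !p2):
        ((p1 && (p5 -> !p5)) -> p1): β-rule — branch into !(p1 && (p5 -> !p5))  //  p1.
          branch 2.1.1 (add !(p1 && (p5 -> !p5))):
            !(p1 && (p5 -> !p5)): β-rule — branch into !p1  //  !(p5 -> !p5).
              branch 2.1.1.1 (add !p1):
                ○ open, literals {p1=false, p2=false, p3=true}.
              branch 2.1.1.2 (add !(p5 -> !p5)):
                !(p5 -> !p5): α-rule — add p5, !!p5.
                ○ open, literals {p2=false, p3=true, p5=true}.
          branch 2.1.2 (add p1):
            ○ open, literals {p1=true, p2=false, p3=true}.
      branch 2.2 (add !p3, p2):
        ((p1 && (p5 -> !p5)) -> p1): β-rule — branch into !(p1 && (p5 -> !p5))  //  p1.
          branch 2.2.1 (add !(p1 && (p5 -> !p5))):
            !(p1 && (p5 -> !p5)): β-rule — branch into !p1  //  !(p5 -> !p5).
              branch 2.2.1.1 (add !p1):
                ○ open, literals {p1=false, p2=true, p3=false}.
              branch 2.2.1.2 (add !(p5 -> !p5)):
                !(p5 -> !p5): α-rule — add p5, !!p5.
                ○ open, literals {p2=true, p3=false, p5=true}.
          branch 2.2.2 (add p1):
            ○ open, literals {p1=true, p2=true, p3=false}.
1 branch closed, 10 open.
An open branch gives a countermodel: p2=false, p3=true, p4=true (unmentioned atoms arbitrary); under it the original formula is false.

Not valid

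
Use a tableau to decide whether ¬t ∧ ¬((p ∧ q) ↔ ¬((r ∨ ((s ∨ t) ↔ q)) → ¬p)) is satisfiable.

Initial set: {T (¬t ∧ ¬((p ∧ q) ↔ ¬((r ∨ ((s ∨ t) ↔ q)) → ¬p)))}.
T (¬t ∧ ¬((p ∧ q) ↔ ¬((r ∨ ((s ∨ t) ↔ q)) → ¬p))): α-rule — add T ¬t, T ¬((p ∧ q) ↔ ¬((r ∨ ((s ∨ t) ↔ q)) → ¬p)).
T ¬((p ∧ q) ↔ ¬((r ∨ ((s ∨ t) ↔ q)) → ¬p)): β-rule — branch into T (p ∧ q), F ¬((r ∨ ((s ∨ t) ↔ q)) → ¬p)  //  F (p ∧ q), T ¬((r ∨ ((s ∨ t) ↔ q)) → ¬p).
  branch 1 (add T (p ∧ q), F ¬((r ∨ ((s ∨ t) ↔ q)) → ¬p)):
    T (p ∧ q): α-rule — add T p, T q.
    F ¬((r ∨ ((s ∨ t) ↔ q)) → ¬p): β-rule — branch into F (r ∨ ((s ∨ t) ↔ q))  //  T ¬p.
      branch 1.1 (add F (r ∨ ((s ∨ t) ↔ q))):
        F (r ∨ ((s ∨ t) ↔ q)): α-rule — add F r, F ((s ∨ t) ↔ q).
        F ((s ∨ t) ↔ q): β-rule — branch into T (s ∨ t), F q  //  F (s ∨ t), T q.
          branch 1.1.1 (add T (s ∨ t), F q):
            × closes — contains both q and ¬q.
          branch 1.1.2 (add F (s ∨ t), T q):
            F (s ∨ t): α-rule — add F s, F t.
            ○ open, literals {p=T, q=T, r=F, s=F, t=F}.
      branch 1.2 (add T ¬p):
        × closes — contains both p and ¬p.
  branch 2 (add F (p ∧ q), T ¬((r ∨ ((s ∨ t) ↔ q)) → ¬p)):
    T ¬((r ∨ ((s ∨ t) ↔ q)) → ¬p): α-rule — add T (r ∨ ((s ∨ t) ↔ q)), F ¬p.
    F (p ∧ q): β-rule — branch into F p  //  F q.
      branch 2.1 (add F p):
        × closes — contains both p and ¬p.
      branch 2.2 (add F q):
        T (r ∨ ((s ∨ t) ↔ q)): β-rule — branch into T r  //  T ((s ∨ t) ↔ q).
          branch 2.2.1 (add T r):
            ○ open, literals {p=T, q=F, r=T, t=F}.
          branch 2.2.2 (add T ((s ∨ t) ↔ q)):
            T ((s ∨ t) ↔ q): β-rule — branch into T (s ∨ t), T q  //  F (s ∨ t), F q.
              branch 2.2.2.1 (add T (s ∨ t), T q):
                × closes — contains both q and ¬q.
              branch 2.2.2.2 (add F (s ∨ t), F q):
                F (s ∨ t): α-rule — add F s, F t.
                ○ open, literals {p=T, q=F, s=F, t=F}.
4 branches closed, 3 open.
An open branch gives a satisfying assignment: p=T, q=T, r=F, s=F, t=F.

Satisfiable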